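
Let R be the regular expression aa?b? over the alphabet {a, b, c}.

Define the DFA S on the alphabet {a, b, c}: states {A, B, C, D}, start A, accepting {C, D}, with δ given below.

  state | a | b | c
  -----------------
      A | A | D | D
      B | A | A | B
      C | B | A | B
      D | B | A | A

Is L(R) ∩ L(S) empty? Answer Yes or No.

No

The string ab is accepted by both R and S.
Hence L(R) ∩ L(S) ≠ ∅.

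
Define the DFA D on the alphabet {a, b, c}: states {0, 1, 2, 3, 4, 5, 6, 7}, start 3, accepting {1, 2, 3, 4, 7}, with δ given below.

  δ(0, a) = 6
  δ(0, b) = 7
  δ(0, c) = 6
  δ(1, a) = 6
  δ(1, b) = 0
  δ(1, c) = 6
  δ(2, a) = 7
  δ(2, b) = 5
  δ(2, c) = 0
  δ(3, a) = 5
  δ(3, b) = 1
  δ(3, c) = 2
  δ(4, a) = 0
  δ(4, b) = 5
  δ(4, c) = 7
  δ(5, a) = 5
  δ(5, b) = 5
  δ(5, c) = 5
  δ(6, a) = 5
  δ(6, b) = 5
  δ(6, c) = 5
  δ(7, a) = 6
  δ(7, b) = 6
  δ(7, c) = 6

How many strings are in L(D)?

The useful subgraph on states {0, 1, 2, 3, 7} is acyclic, so L(D) is finite; the longest accepting path visits 4 useful states, giving maximum string length 3.
Counting accepting paths from 3 by length: 1 of length 0, 2 of length 1, 1 of length 2, 2 of length 3. Total 6.

6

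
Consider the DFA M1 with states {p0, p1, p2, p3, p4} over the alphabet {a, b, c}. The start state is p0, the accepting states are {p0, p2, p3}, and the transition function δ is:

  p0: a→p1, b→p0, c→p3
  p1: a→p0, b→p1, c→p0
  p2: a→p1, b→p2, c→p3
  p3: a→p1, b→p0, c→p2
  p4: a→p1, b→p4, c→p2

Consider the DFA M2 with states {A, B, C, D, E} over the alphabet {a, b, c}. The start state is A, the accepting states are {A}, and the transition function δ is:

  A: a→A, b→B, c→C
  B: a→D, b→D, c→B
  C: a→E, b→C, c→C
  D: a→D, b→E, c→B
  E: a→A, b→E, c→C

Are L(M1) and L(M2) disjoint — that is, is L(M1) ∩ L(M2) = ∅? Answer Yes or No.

No

The empty string ε is accepted by both M1 and M2.
Hence L(M1) ∩ L(M2) ≠ ∅.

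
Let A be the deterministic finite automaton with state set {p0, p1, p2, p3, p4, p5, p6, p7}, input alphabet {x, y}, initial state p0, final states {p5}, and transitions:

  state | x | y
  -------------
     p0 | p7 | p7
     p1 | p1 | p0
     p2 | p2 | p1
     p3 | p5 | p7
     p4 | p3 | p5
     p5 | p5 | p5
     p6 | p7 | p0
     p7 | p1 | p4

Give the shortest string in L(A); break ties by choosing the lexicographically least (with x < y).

xyy

A breadth-first search from p0 reaches an accepting state first via the path p0 → p7 → p4 → p5 on input xyy.
No string of length < 3 is accepted (BFS exhausts all shorter strings without reaching an accepting state), and xyy is the lexicographically least accepting string of length 3.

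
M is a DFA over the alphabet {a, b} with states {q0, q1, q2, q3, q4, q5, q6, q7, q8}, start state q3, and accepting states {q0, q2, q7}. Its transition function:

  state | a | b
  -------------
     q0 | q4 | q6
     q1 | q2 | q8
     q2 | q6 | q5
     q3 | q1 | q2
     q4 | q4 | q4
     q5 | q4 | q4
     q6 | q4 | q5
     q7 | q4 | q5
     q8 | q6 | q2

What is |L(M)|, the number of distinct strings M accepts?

3

The useful subgraph on states {q1, q2, q3, q8} is acyclic, so L(M) is finite; the longest accepting path visits 4 useful states, giving maximum string length 3.
Counting accepting paths from q3 by length: 1 of length 1, 1 of length 2, 1 of length 3. Total 3.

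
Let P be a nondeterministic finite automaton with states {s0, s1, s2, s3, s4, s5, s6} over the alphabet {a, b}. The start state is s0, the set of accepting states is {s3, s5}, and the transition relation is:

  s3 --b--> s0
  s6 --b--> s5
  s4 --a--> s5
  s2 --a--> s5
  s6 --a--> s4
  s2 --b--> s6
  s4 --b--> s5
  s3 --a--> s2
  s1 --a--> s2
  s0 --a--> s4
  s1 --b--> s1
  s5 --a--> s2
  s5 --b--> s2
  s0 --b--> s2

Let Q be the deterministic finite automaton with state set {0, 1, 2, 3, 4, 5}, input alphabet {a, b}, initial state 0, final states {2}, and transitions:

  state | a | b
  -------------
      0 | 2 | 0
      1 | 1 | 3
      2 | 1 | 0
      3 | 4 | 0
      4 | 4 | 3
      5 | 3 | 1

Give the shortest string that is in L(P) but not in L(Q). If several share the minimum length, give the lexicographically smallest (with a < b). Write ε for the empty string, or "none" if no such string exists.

The string aa is accepted by P but not by Q.
No shorter string lies in the difference, and aa is the lexicographically first length-2 string in L(P) \ L(Q).

aa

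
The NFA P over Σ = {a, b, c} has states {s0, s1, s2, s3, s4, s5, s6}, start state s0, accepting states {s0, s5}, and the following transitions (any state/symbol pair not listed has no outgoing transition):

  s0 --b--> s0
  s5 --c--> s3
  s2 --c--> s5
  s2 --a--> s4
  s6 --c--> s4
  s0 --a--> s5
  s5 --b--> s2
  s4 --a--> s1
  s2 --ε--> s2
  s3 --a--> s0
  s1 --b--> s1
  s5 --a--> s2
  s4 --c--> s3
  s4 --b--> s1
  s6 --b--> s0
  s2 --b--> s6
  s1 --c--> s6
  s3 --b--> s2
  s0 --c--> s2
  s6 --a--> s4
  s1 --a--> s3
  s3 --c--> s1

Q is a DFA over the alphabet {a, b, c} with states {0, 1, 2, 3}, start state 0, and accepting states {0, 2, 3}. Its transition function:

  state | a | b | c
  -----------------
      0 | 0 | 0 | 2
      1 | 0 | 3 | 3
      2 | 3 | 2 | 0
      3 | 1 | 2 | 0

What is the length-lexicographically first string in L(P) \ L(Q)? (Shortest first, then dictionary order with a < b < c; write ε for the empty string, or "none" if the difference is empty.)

The string acaa is accepted by P but not by Q.
No shorter string lies in the difference, and acaa is the lexicographically first length-4 string in L(P) \ L(Q).

acaa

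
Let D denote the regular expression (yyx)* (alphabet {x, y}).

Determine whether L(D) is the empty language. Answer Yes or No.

No

The empty string ε matches the expression, so it belongs to L(D).
Since L(D) contains at least one string, it is not empty.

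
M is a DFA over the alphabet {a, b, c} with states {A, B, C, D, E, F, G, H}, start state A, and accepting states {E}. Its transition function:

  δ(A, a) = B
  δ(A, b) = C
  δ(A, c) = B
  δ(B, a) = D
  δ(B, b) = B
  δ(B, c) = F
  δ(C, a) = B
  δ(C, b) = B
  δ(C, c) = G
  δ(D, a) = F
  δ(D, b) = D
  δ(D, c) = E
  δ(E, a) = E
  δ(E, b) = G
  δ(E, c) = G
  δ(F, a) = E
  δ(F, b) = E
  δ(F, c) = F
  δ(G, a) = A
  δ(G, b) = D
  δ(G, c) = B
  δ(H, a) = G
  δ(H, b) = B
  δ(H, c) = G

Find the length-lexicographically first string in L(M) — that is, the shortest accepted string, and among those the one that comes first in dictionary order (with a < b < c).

A breadth-first search from A reaches an accepting state first via the path A → B → D → E on input aac.
No string of length < 3 is accepted (BFS exhausts all shorter strings without reaching an accepting state), and aac is the lexicographically least accepting string of length 3.

aac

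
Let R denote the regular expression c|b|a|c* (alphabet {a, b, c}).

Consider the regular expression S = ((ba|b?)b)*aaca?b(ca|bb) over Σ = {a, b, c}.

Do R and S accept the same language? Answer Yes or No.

No

The empty string ε is accepted by R but rejected by S.
So L(R) ≠ L(S).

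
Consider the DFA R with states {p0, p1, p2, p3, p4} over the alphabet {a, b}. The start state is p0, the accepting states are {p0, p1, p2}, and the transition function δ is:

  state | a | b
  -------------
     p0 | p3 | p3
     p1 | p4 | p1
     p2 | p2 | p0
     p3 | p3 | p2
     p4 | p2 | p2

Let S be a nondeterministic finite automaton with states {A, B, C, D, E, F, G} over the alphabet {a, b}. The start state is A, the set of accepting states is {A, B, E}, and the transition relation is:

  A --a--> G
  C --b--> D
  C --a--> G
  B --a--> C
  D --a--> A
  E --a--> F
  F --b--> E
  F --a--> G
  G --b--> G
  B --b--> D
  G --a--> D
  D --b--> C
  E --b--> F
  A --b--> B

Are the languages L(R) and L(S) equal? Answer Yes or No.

No

The string ab is accepted by R but rejected by S.
So L(R) ≠ L(S).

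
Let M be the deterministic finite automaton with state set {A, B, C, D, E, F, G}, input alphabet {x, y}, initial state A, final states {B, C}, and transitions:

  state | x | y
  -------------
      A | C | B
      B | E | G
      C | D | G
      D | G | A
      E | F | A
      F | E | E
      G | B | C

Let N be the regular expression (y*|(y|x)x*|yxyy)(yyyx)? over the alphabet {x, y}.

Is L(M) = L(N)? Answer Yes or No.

The string xyx is accepted by M but rejected by N.
So L(M) ≠ L(N).

No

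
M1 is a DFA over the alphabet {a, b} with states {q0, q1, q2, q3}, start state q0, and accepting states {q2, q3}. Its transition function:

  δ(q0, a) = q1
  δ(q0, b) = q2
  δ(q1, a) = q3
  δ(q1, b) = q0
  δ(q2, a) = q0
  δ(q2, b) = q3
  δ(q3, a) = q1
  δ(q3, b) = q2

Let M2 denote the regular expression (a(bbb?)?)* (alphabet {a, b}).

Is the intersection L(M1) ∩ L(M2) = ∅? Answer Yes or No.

No

The string aa is accepted by both M1 and M2.
Hence L(M1) ∩ L(M2) ≠ ∅.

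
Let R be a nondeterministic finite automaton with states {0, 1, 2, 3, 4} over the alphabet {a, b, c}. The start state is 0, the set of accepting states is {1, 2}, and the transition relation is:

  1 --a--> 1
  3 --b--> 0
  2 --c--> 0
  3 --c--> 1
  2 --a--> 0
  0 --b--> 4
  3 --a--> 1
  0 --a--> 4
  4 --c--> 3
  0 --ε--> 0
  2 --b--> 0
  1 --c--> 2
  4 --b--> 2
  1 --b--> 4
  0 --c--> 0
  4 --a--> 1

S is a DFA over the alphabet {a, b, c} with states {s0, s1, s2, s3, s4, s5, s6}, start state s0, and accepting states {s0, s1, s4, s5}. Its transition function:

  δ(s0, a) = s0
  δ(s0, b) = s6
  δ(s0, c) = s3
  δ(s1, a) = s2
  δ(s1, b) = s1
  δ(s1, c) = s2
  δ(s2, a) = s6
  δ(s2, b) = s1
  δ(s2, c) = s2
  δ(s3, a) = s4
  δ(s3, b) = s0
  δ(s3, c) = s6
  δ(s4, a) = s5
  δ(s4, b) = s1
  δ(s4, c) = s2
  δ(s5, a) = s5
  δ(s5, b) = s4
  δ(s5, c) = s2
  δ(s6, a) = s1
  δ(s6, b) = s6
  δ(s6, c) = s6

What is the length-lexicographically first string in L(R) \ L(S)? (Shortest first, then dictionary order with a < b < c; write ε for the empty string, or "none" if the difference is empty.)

The string ab is accepted by R but not by S.
No shorter string lies in the difference, and ab is the lexicographically first length-2 string in L(R) \ L(S).

ab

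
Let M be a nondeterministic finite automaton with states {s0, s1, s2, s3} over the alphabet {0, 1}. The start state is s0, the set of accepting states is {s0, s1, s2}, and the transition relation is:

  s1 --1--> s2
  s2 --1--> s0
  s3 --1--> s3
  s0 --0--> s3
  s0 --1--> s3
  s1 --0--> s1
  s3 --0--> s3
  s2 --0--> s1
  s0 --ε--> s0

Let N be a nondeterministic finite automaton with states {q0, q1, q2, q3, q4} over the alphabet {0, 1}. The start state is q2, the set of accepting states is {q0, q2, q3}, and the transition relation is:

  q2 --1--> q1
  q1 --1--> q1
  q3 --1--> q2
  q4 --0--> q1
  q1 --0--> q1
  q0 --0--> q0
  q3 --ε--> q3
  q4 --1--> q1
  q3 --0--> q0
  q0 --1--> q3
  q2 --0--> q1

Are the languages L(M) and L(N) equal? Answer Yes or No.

Exploring the product automaton M × N from the start pair (s0, q2), following both machines on each input symbol, reaches 2 state pairs: (s0, q2), (s3, q1).
M accepts in {s0, s1, s2} and N accepts in {q0, q2, q3}. In every reachable pair the two components are either both accepting — (s0, q2) — or both non-accepting, so no string is accepted by exactly one of the machines: L(M) \ L(N) and L(N) \ L(M) are both empty.
Hence every string is accepted by M iff it is accepted by N, and the two languages coincide.

Yes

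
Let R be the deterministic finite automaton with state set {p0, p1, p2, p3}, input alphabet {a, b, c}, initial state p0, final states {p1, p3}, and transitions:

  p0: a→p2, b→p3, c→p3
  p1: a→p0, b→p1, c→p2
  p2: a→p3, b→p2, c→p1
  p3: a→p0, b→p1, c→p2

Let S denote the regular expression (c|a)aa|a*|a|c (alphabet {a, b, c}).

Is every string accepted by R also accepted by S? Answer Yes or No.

No

The string b is in L(R) but not in L(S).
So L(R) ⊄ L(S).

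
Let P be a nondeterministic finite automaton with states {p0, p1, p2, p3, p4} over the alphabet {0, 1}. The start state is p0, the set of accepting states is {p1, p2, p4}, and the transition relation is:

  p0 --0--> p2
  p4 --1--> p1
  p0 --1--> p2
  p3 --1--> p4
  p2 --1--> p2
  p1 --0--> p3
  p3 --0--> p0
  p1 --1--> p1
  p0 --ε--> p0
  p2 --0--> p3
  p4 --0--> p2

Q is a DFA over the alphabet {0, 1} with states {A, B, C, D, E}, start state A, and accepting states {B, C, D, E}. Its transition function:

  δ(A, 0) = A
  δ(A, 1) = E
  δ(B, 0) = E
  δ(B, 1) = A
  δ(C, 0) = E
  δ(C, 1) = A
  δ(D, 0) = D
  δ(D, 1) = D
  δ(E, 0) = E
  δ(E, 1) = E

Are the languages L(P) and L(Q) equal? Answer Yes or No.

No

The string 0 is accepted by P but rejected by Q.
So L(P) ≠ L(Q).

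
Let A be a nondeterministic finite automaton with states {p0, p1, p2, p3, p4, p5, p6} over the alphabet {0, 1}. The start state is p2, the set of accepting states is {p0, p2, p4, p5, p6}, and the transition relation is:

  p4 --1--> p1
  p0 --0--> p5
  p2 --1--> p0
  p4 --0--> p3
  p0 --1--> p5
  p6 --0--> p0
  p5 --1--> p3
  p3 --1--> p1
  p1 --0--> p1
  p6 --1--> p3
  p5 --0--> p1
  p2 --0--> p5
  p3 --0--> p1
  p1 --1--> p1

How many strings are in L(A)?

The useful subgraph on states {p0, p2, p5} is acyclic, so L(A) is finite; the longest accepting path visits 3 useful states, giving maximum string length 2.
Counting accepting paths from p2 by length: 1 of length 0, 2 of length 1, 2 of length 2. Total 5.

5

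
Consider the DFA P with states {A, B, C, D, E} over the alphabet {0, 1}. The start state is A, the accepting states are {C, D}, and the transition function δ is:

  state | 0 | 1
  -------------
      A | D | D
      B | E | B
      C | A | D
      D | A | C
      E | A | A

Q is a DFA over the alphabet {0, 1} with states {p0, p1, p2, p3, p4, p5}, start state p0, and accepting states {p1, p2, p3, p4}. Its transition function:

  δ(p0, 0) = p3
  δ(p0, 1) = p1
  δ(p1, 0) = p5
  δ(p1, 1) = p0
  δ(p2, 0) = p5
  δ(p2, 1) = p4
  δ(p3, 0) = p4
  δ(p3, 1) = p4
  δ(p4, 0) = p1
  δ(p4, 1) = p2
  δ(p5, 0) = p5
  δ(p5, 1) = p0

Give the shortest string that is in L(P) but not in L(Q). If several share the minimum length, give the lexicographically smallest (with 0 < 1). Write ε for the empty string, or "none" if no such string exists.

The string 11 is accepted by P but not by Q.
No shorter string lies in the difference, and 11 is the lexicographically first length-2 string in L(P) \ L(Q).

11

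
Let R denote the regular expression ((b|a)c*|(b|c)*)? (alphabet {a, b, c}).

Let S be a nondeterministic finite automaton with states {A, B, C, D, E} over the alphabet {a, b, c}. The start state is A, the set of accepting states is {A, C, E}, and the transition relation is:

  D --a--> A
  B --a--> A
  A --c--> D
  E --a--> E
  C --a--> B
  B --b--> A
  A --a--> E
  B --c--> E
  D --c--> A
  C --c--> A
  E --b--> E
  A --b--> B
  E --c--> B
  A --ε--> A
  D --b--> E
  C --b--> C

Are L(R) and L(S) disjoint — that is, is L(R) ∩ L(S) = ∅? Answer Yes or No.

The empty string ε is accepted by both R and S.
Hence L(R) ∩ L(S) ≠ ∅.

No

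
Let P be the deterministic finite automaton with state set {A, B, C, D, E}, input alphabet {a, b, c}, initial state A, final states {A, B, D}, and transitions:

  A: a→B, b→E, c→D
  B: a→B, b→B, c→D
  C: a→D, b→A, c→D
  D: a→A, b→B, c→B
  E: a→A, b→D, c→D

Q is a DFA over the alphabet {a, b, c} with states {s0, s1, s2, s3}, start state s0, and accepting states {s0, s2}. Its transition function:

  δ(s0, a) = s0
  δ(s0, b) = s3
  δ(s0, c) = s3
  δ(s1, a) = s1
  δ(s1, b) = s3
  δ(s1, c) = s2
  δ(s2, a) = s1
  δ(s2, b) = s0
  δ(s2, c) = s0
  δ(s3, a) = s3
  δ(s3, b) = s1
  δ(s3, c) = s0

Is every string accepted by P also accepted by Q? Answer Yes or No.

No

The string c is in L(P) but not in L(Q).
So L(P) ⊄ L(Q).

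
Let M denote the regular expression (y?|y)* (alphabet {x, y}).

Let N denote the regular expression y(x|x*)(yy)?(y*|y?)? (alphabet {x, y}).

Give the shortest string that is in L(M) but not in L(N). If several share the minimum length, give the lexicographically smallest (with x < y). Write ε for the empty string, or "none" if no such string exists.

ε

The empty string ε is accepted by M but not by N.
Since ε is the unique shortest string, it is the required witness.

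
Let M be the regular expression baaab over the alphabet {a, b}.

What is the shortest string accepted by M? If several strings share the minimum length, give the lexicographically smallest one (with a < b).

baaab

By inspection of the expression, no string of length less than 5 matches, and baaab is the lexicographically first match of length 5.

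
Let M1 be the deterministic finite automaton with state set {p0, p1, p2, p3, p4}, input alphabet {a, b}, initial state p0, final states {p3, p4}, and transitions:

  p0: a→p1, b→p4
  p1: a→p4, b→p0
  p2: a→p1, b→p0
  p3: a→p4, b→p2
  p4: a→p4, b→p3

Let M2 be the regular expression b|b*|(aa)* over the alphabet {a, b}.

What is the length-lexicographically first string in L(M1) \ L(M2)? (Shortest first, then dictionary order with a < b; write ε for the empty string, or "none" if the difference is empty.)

ba

The string ba is accepted by M1 but not by M2.
No shorter string lies in the difference, and ba is the lexicographically first length-2 string in L(M1) \ L(M2).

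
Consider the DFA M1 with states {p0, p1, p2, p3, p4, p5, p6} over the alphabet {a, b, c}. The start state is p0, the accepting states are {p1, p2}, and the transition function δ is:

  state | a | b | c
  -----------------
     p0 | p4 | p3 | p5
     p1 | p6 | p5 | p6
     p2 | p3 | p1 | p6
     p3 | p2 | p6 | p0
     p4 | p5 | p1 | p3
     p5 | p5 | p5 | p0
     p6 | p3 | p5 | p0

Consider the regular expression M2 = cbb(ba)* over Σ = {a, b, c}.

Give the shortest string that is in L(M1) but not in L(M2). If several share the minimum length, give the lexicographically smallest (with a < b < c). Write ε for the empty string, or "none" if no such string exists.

ab

The string ab is accepted by M1 but not by M2.
No shorter string lies in the difference, and ab is the lexicographically first length-2 string in L(M1) \ L(M2).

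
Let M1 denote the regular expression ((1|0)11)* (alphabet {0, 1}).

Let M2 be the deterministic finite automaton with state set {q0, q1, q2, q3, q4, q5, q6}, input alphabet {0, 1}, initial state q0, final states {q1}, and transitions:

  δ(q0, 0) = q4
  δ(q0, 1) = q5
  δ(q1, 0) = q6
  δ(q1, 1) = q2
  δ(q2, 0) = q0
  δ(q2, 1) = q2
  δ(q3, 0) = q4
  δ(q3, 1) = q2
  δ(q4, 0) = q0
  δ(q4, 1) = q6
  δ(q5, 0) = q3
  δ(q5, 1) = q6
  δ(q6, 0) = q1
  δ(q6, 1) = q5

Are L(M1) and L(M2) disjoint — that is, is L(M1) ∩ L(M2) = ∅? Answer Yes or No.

Yes

Converting the expression M1 to a DFA (subset construction, then merging equivalent states) gives the minimal DFA with states {r0, r1, r2, r3}, start state r0, accepting states {r0} and transitions r0: 0→r1, 1→r1; r1: 0→r2, 1→r3; r2: 0→r2, 1→r2; r3: 0→r2, 1→r0.
Exploring the product automaton M1 × M2 from the start pair (r0, q0), following both machines on each input symbol, reaches 21 state pairs: (r0, q0), (r1, q4), (r1, q5), (r2, q0), (r3, q6), (r2, q3), (r2, q4), (r2, q5), (r2, q1), (r0, q5), (r2, q2), (r2, q6), (r1, q3), (r1, q6), (r3, q2), (r3, q5), (r0, q2), (r0, q6), (r1, q0), (r1, q2), (r1, q1).
M1 accepts in {r0} and M2 accepts in {q1}; no reachable pair has both components accepting, so no string drives both machines to acceptance simultaneously and L(M1) ∩ L(M2) = ∅.
So no string is accepted by both, and the intersection is empty.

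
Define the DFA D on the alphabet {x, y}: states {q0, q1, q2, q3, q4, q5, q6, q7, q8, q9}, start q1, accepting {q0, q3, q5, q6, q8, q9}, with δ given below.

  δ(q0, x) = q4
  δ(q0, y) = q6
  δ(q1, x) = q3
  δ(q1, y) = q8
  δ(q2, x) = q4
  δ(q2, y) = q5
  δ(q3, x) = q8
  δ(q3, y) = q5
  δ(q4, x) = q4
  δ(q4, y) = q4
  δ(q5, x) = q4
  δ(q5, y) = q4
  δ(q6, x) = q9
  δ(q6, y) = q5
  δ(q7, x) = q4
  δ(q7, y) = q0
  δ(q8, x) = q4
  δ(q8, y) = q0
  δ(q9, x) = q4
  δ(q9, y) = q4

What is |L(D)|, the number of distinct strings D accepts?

The useful subgraph on states {q0, q1, q3, q5, q6, q8, q9} is acyclic, so L(D) is finite; the longest accepting path visits 6 useful states, giving maximum string length 5.
Counting accepting paths from q1 by length: 2 of length 1, 3 of length 2, 2 of length 3, 3 of length 4, 2 of length 5. Total 12.

12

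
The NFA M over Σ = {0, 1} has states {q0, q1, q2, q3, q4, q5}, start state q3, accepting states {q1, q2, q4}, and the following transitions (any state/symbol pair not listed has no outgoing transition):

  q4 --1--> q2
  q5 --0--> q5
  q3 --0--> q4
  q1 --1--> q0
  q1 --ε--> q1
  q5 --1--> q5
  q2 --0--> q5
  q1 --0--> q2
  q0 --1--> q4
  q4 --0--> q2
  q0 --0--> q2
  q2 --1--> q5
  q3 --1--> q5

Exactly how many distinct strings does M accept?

3

The useful subgraph on states {q2, q3, q4} is acyclic, so L(M) is finite; the longest accepting path visits 3 useful states, giving maximum string length 2.
Counting accepting paths from q3 by length: 1 of length 1, 2 of length 2. Total 3.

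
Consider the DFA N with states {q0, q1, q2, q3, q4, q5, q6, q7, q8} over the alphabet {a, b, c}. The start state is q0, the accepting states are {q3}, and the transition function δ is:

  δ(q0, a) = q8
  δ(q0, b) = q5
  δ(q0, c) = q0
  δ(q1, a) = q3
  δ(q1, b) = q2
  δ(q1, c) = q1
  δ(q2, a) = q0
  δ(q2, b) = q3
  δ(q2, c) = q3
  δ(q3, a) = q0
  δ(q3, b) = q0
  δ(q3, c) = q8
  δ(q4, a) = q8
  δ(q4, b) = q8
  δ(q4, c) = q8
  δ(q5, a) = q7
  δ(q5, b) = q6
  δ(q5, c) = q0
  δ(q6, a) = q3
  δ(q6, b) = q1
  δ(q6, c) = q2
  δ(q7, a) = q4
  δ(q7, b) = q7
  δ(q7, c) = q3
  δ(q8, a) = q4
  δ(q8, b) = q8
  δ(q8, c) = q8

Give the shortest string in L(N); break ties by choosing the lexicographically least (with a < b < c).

bac

A breadth-first search from q0 reaches an accepting state first via the path q0 → q5 → q7 → q3 on input bac.
No string of length < 3 is accepted (BFS exhausts all shorter strings without reaching an accepting state), and bac is the lexicographically least accepting string of length 3.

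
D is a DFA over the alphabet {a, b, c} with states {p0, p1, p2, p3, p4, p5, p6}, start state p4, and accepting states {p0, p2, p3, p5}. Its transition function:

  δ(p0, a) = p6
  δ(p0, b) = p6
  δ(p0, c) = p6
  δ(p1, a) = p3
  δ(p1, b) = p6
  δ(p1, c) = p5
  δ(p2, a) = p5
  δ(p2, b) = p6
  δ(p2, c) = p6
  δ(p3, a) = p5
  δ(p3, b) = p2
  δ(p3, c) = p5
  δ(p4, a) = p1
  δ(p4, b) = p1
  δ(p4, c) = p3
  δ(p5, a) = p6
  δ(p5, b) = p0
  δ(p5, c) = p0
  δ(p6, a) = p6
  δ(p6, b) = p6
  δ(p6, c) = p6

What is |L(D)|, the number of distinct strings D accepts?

39

The useful subgraph on states {p0, p1, p2, p3, p4, p5} is acyclic, so L(D) is finite; the longest accepting path visits 6 useful states, giving maximum string length 5.
Counting accepting paths from p4 by length: 1 of length 1, 7 of length 2, 15 of length 3, 12 of length 4, 4 of length 5. Total 39.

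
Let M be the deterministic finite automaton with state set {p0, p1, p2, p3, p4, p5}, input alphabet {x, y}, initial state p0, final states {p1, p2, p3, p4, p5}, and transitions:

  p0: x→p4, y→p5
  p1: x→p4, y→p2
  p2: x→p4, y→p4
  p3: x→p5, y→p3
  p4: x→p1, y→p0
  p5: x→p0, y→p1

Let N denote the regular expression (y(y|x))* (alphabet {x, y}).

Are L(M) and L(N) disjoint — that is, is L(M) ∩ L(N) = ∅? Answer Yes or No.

No

The string yy is accepted by both M and N.
Hence L(M) ∩ L(N) ≠ ∅.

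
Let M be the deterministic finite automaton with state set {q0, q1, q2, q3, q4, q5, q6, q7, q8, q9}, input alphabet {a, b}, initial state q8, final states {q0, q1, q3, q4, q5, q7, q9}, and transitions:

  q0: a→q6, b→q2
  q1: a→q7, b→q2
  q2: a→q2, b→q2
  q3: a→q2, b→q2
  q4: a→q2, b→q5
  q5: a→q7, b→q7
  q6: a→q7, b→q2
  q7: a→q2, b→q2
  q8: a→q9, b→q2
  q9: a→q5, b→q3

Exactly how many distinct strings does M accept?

The useful subgraph on states {q3, q5, q7, q8, q9} is acyclic, so L(M) is finite; the longest accepting path visits 4 useful states, giving maximum string length 3.
Counting accepting paths from q8 by length: 1 of length 1, 2 of length 2, 2 of length 3. Total 5.

5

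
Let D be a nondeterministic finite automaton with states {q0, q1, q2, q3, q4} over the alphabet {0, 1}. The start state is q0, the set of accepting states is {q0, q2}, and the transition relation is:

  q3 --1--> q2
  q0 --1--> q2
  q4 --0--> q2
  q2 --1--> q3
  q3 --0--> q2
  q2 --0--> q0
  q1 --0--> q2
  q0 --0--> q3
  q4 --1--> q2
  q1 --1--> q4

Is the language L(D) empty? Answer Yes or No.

No

The empty string ε is accepted: the run q0 ends in the accepting state q0.
Since at least one string is accepted, L(D) is not empty.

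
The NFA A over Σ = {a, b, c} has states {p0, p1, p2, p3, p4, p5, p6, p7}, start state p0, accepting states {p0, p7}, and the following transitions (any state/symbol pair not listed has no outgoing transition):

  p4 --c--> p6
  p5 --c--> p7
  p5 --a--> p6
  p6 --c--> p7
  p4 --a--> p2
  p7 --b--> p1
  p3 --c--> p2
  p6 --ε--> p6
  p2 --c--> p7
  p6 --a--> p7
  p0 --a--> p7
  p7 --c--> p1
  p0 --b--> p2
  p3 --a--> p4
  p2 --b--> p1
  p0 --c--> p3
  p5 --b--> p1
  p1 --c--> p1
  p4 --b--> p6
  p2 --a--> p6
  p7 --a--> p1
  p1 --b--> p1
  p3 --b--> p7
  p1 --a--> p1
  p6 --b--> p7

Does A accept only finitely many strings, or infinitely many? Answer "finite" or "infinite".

finite

The useful states (reachable from p0 and able to reach an accepting state) are {p0, p2, p3, p4, p6, p7}.
Restricted to these states the transition graph has no cycle, so every accepting path has bounded length and L is finite.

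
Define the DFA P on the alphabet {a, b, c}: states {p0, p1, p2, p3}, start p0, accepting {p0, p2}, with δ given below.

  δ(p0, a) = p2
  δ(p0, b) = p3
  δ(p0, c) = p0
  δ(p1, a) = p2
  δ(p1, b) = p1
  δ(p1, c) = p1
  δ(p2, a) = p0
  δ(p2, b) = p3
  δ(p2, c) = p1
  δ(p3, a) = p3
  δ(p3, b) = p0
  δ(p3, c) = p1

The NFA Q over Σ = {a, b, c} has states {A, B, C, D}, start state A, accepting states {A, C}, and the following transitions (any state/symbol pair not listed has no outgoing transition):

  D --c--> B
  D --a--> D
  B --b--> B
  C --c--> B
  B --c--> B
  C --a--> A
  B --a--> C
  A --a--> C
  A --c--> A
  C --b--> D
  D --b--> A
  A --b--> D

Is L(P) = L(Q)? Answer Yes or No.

Yes

Exploring the product automaton P × Q from the start pair (p0, A), following both machines on each input symbol, reaches 4 state pairs: (p0, A), (p2, C), (p3, D), (p1, B).
P accepts in {p0, p2} and Q accepts in {A, C}. In every reachable pair the two components are either both accepting — (p0, A), (p2, C) — or both non-accepting, so no string is accepted by exactly one of the machines: L(P) \ L(Q) and L(Q) \ L(P) are both empty.
Hence every string is accepted by P iff it is accepted by Q, and the two languages coincide.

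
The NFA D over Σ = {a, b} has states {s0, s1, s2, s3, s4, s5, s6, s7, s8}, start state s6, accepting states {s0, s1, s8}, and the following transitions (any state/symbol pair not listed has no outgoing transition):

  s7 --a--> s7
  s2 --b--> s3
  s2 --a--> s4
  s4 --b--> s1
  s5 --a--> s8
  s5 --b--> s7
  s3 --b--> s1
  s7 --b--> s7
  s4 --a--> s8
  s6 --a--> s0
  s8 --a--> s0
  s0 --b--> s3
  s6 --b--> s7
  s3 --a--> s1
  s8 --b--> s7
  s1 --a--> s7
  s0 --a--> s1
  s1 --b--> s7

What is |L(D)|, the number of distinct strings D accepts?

The useful subgraph on states {s0, s1, s3, s6} is acyclic, so L(D) is finite; the longest accepting path visits 4 useful states, giving maximum string length 3.
Counting accepting paths from s6 by length: 1 of length 1, 1 of length 2, 2 of length 3. Total 4.

4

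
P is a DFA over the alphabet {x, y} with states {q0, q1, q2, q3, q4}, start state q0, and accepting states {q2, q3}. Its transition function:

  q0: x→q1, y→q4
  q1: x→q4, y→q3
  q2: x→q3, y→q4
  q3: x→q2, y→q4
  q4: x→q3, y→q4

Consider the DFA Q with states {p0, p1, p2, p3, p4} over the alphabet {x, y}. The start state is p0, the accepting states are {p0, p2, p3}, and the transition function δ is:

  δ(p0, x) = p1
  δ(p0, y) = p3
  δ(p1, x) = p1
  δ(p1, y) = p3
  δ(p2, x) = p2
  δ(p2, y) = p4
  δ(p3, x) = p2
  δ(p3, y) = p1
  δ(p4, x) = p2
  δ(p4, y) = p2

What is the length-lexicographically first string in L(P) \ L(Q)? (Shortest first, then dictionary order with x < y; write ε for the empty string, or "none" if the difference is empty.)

The string xxx is accepted by P but not by Q.
No shorter string lies in the difference, and xxx is the lexicographically first length-3 string in L(P) \ L(Q).

xxx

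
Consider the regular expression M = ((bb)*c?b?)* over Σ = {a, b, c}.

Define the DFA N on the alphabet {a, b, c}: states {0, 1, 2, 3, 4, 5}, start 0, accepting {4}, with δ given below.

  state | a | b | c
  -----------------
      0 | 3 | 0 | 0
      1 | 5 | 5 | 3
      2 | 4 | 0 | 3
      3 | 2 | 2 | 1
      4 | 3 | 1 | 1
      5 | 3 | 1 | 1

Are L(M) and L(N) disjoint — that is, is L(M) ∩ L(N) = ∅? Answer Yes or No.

Converting the expression M to a DFA (subset construction, then merging equivalent states) gives the minimal DFA with states {m0, m1}, start state m0, accepting states {m0} and transitions m0: a→m1, b→m0, c→m0; m1: a→m1, b→m1, c→m1.
Exploring the product automaton M × N from the start pair (m0, 0), following both machines on each input symbol, reaches 7 state pairs: (m0, 0), (m1, 3), (m1, 2), (m1, 1), (m1, 4), (m1, 0), (m1, 5).
M accepts in {m0} and N accepts in {4}; no reachable pair has both components accepting, so no string drives both machines to acceptance simultaneously and L(M) ∩ L(N) = ∅.
So no string is accepted by both, and the intersection is empty.

Yes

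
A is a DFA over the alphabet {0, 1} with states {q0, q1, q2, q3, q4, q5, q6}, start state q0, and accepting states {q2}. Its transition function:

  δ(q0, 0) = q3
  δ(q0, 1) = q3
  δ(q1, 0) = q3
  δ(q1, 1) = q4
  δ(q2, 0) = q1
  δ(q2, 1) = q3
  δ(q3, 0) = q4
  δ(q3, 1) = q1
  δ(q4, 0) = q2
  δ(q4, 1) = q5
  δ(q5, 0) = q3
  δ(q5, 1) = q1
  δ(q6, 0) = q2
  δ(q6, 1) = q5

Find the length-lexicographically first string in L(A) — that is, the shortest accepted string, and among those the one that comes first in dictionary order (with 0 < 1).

000

A breadth-first search from q0 reaches an accepting state first via the path q0 → q3 → q4 → q2 on input 000.
No string of length < 3 is accepted (BFS exhausts all shorter strings without reaching an accepting state), and 000 is the lexicographically least accepting string of length 3.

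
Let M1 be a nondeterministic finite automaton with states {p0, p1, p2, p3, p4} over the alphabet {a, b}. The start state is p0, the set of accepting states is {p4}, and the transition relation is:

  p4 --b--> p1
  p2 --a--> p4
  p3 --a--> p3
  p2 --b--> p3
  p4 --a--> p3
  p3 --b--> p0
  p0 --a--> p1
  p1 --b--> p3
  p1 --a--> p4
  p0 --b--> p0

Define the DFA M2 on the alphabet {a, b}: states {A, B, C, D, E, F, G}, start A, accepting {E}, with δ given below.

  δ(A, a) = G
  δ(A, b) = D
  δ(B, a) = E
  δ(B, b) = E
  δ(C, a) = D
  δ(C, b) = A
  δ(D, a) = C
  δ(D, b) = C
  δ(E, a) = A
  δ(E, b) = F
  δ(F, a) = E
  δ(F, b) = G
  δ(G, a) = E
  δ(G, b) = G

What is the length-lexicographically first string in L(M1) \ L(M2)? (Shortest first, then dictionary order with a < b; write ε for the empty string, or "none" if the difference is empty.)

The string baa is accepted by M1 but not by M2.
No shorter string lies in the difference, and baa is the lexicographically first length-3 string in L(M1) \ L(M2).

baa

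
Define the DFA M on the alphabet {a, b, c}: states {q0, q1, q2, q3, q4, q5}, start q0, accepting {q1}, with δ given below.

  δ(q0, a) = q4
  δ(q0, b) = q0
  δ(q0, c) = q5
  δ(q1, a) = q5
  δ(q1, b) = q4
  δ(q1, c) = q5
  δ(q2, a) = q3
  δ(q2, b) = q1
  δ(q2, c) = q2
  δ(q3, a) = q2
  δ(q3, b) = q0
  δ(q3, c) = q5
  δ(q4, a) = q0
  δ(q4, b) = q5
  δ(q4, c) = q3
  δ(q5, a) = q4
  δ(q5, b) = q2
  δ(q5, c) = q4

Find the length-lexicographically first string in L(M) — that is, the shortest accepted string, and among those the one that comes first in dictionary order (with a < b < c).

A breadth-first search from q0 reaches an accepting state first via the path q0 → q5 → q2 → q1 on input cbb.
No string of length < 3 is accepted (BFS exhausts all shorter strings without reaching an accepting state), and cbb is the lexicographically least accepting string of length 3.

cbb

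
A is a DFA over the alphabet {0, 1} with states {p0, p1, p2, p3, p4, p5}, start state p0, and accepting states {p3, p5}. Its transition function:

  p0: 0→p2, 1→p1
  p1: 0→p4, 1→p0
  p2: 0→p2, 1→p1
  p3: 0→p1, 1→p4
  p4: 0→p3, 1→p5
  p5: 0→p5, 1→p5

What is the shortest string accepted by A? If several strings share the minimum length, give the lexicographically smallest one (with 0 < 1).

100

A breadth-first search from p0 reaches an accepting state first via the path p0 → p1 → p4 → p3 on input 100.
No string of length < 3 is accepted (BFS exhausts all shorter strings without reaching an accepting state), and 100 is the lexicographically least accepting string of length 3.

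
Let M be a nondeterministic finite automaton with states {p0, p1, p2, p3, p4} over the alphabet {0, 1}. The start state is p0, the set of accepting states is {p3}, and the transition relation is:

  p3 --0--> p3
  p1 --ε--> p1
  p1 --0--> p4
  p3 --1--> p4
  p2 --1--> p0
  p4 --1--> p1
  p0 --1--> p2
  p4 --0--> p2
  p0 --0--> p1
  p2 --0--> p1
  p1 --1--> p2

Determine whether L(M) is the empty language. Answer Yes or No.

Yes

The states reachable from the start state are {p0, p1, p2, p4}.
None of the accepting states {p3} is reachable, so no string is accepted and L(M) = ∅.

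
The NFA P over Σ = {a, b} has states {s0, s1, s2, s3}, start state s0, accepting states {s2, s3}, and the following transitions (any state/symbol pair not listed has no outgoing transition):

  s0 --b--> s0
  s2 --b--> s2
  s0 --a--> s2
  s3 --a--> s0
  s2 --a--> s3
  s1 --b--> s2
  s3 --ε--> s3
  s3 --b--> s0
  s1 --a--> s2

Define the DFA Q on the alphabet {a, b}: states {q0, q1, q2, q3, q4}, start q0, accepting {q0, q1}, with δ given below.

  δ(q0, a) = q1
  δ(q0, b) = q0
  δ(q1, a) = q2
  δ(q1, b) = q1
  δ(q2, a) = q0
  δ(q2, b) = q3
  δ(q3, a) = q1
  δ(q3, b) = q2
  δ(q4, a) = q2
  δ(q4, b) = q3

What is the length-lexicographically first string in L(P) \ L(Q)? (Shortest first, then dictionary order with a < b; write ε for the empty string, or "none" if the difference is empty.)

aa

The string aa is accepted by P but not by Q.
No shorter string lies in the difference, and aa is the lexicographically first length-2 string in L(P) \ L(Q).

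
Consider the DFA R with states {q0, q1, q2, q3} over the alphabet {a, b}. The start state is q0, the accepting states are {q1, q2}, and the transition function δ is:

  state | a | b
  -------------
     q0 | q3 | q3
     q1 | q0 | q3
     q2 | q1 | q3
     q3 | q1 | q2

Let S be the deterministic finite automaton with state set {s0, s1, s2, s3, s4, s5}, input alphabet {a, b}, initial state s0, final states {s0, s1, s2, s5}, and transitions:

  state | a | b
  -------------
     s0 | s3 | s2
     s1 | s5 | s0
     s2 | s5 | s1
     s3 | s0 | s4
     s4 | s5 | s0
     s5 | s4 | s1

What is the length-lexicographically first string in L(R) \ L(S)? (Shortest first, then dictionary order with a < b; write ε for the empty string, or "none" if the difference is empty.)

ab

The string ab is accepted by R but not by S.
No shorter string lies in the difference, and ab is the lexicographically first length-2 string in L(R) \ L(S).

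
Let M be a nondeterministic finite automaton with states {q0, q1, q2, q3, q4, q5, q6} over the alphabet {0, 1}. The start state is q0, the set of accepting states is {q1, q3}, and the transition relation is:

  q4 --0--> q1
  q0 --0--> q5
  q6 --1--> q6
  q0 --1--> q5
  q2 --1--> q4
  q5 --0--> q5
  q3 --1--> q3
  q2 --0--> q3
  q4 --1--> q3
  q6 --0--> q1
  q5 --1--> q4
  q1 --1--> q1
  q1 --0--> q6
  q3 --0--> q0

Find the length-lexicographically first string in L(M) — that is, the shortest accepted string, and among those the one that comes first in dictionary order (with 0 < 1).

A breadth-first search from q0 reaches an accepting state first via the path q0 → q5 → q4 → q1 on input 010.
No string of length < 3 is accepted (BFS exhausts all shorter strings without reaching an accepting state), and 010 is the lexicographically least accepting string of length 3.

010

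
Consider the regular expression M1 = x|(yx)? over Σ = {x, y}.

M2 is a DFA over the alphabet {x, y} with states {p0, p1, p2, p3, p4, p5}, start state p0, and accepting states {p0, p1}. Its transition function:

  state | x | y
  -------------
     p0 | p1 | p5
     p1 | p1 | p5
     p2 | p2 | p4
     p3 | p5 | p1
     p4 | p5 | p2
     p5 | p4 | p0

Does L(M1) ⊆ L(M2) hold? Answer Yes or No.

The string yx is in L(M1) but not in L(M2).
So L(M1) ⊄ L(M2).

No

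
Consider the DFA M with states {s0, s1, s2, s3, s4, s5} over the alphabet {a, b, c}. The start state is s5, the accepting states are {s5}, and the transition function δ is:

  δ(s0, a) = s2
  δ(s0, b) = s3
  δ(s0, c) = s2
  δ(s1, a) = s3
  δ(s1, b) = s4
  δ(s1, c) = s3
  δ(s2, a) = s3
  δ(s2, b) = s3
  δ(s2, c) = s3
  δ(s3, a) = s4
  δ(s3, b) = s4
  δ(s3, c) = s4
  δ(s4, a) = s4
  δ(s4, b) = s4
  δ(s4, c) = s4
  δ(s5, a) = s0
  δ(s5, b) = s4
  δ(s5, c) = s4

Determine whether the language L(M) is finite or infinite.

The useful states (reachable from s5 and able to reach an accepting state) are {s5}.
Restricted to these states the transition graph has no cycle, so every accepting path has bounded length and L is finite.

finite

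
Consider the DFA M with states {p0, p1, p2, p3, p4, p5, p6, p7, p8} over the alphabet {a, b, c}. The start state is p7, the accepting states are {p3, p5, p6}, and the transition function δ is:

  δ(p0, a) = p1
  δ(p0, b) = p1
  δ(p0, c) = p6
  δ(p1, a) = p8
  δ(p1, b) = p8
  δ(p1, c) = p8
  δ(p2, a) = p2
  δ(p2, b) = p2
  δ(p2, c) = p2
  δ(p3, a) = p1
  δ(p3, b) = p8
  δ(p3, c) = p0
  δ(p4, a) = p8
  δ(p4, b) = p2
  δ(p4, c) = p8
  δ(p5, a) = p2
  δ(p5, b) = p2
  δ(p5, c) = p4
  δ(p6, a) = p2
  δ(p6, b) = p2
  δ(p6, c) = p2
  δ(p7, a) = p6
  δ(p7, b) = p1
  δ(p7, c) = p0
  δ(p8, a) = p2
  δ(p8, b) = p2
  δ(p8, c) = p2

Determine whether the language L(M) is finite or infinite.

The useful states (reachable from p7 and able to reach an accepting state) are {p0, p6, p7}.
Restricted to these states the transition graph has no cycle, so every accepting path has bounded length and L is finite.

finite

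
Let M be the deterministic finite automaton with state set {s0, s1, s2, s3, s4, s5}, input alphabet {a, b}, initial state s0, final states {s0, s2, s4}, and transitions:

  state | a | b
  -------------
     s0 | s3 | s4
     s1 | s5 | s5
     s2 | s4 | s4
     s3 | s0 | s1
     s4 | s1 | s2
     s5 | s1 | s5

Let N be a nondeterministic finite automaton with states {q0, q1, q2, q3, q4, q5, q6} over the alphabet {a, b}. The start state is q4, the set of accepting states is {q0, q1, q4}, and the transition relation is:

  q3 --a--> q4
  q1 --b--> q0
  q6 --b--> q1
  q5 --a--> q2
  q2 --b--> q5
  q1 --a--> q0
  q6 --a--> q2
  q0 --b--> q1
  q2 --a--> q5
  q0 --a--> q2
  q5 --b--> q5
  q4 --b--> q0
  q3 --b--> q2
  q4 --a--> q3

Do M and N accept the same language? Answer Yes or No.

Exploring the product automaton M × N from the start pair (s0, q4), following both machines on each input symbol, reaches 6 state pairs: (s0, q4), (s3, q3), (s4, q0), (s1, q2), (s2, q1), (s5, q5).
M accepts in {s0, s2, s4} and N accepts in {q0, q1, q4}. In every reachable pair the two components are either both accepting — (s0, q4), (s4, q0), (s2, q1) — or both non-accepting, so no string is accepted by exactly one of the machines: L(M) \ L(N) and L(N) \ L(M) are both empty.
Hence every string is accepted by M iff it is accepted by N, and the two languages coincide.

Yes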